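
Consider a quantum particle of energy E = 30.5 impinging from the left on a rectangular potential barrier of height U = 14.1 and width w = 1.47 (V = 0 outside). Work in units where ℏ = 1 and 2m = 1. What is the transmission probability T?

E > U: inside the barrier k₂ = √(2m(E − U))/ℏ = 4.050, k₂w = 5.953.
Matching at both interfaces gives T⁻¹ = 1 + U² sin²(k₂w) / [4E(E − U)] = 1.010, hence T = 0.990.

T = 0.990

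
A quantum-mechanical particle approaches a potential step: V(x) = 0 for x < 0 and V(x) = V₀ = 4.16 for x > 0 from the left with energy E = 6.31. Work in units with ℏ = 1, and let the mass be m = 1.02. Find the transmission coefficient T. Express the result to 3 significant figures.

T = 0.931

On each side the TISE gives plane waves with k = √(2m(E − V))/ℏ: k₁ = √(2·1.02·6.31) = 3.588, k₂ = √(2·1.02·2.15) = 2.094.
Continuity of ψ and ψ′ at the step yields the reflection amplitude r = (k₁ − k₂)/(k₁ + k₂) = 0.2628; thus R = |r|² = 0.06909, T = 0.9309.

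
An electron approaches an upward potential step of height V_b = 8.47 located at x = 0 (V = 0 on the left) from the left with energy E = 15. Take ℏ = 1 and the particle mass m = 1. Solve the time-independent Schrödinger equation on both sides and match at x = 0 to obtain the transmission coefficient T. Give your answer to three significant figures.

On each side the TISE gives plane waves with k = √(2m(E − V))/ℏ: k₁ = √(2·1·15) = 5.477, k₂ = √(2·1·6.53) = 3.614.
Continuity of ψ and ψ′ at the step yields the reflection amplitude r = (k₁ − k₂)/(k₁ + k₂) = 0.2050; thus R = |r|² = 0.04201, T = 0.9580.

T = 0.958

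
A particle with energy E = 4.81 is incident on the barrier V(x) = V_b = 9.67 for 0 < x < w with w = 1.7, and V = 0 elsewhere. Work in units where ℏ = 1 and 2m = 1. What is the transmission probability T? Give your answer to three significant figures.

E < V_b: inside the barrier ψ ∝ e^{±κx} with κ = √(2m(V_b − E))/ℏ = 2.205.
κw = 3.748, sinh(κw) = 21.20.
The exact tunnelling result is T⁻¹ = 1 + V_b² sinh²(κw) / [4E(V_b − E)] = 450.5, so T = 0.00222.

T = 0.00222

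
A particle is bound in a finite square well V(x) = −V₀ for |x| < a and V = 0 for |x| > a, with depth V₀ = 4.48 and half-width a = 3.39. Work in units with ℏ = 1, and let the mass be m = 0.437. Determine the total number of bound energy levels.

N = 5

The dimensionless depth is z₀ = a√(2mV₀)/ℏ = 3.39 × √(3.916) = 6.708.
A new bound state (alternating even/odd) appears each time z₀ passes a multiple of π/2, so N = ⌊2z₀/π⌋ + 1 = ⌊4.270⌋ + 1 = 5.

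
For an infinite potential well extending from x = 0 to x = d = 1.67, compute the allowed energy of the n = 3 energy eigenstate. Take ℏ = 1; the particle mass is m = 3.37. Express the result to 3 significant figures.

E = 4.73

The infinite-well eigenfunctions ψ_n = √(2/d) sin(nπx/d) vanish at both walls, giving E_n = n²π²ℏ²/(2md²).
E_3 = 3² × π² / (2 × 3.37 × 1.67²) = 4.726.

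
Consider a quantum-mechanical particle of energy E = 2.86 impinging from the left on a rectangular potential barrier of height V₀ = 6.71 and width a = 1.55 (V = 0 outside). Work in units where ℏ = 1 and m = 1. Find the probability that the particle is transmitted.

Since E < V₀ the interior solution is evanescent with decay constant κ = √(2m(V₀ − E))/ℏ = 2.775.
κa = 4.301, sinh(κa) = 36.88.
The exact tunnelling result is T⁻¹ = 1 + V₀² sinh²(κa) / [4E(V₀ − E)] = 1392, so T = 0.000719.

T = 0.000719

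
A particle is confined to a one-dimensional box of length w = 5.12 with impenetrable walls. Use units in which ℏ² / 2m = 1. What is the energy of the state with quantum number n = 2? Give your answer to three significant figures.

The infinite-well eigenfunctions ψ_n = √(2/w) sin(nπx/w) vanish at both walls, giving E_n = n²π²ℏ²/(2mw²).
E_2 = 2² × π² / (2 × 0.5 × 5.12²) = 1.506.

E = 1.51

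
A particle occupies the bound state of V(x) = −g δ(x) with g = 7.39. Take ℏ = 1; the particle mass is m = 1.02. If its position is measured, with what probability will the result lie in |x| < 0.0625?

P = 0.610

The normalised bound state is ψ = √κ e^{−κ|x|} with κ = mg/ℏ² = 7.538.
P(|x| < d) = ∫_{−d}^{d} κ e^{−2κ|x|} dx = 1 − e^{−2κd} = 1 − e^{−0.9422} = 0.6102.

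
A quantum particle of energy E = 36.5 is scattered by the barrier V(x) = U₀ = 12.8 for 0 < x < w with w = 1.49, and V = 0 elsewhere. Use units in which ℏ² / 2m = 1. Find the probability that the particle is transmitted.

E > U₀: inside the barrier k₂ = √(2m(E − U₀))/ℏ = 4.868, k₂w = 7.254.
Matching at both interfaces gives T⁻¹ = 1 + U₀² sin²(k₂w) / [4E(E − U₀)] = 1.032, hence T = 0.969.

T = 0.969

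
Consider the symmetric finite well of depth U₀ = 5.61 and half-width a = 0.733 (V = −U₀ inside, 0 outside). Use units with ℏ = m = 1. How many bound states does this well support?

N = 2

Define the well-strength parameter z₀ = (a/ℏ)√(2mU₀) = 0.733 × √(2·1·5.61) = 2.455.
A new bound state (alternating even/odd) appears each time z₀ passes a multiple of π/2, so N = ⌊2z₀/π⌋ + 1 = ⌊1.563⌋ + 1 = 2.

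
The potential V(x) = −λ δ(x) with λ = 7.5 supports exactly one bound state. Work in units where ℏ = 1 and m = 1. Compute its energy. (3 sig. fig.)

The bound state is ψ(x) = √κ e^{−κ|x|}. The derivative jump ψ'(0⁺) − ψ'(0⁻) = −(2mλ/ℏ²)ψ(0) fixes κ = mλ/ℏ² = 7.500.
Then E = −ℏ²κ²/(2m) = −mλ²/(2ℏ²) = -28.13.

E = -28.1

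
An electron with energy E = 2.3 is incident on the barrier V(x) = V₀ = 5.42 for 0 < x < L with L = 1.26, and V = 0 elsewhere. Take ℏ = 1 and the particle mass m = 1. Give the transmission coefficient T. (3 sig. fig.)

T = 0.00719

E < V₀: inside the barrier ψ ∝ e^{±κx} with κ = √(2m(V₀ − E))/ℏ = 2.498.
κL = 3.147, sinh(κL) = 11.62.
Matching ψ, ψ′ at both faces gives T = [1 + V₀² sinh²(κL) / (4E(V₀ − E))]⁻¹ = 1/139.1 = 0.00719.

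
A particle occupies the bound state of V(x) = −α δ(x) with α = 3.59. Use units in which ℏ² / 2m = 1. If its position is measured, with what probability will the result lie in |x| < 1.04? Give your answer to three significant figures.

P = 0.976

The normalised bound state is ψ = √κ e^{−κ|x|} with κ = mα/ℏ² = 1.795.
P(|x| < d) = ∫_{−d}^{d} κ e^{−2κ|x|} dx = 1 − e^{−2κd} = 1 − e^{−3.734} = 0.9761.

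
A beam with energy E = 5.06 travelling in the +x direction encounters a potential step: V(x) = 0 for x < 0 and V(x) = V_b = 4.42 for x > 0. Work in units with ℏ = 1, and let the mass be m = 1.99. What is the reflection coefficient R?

The wavenumbers are k₁ = √(2mE)/ℏ = 4.488 on the left and k₂ = √(2m(E − V_b))/ℏ = 1.596 on the right.
Matching ψ and ψ′ at x = 0 gives r = (k₁ − k₂)/(k₁ + k₂), so R = r² = 0.2259 and T = 1 − R = 0.7741.

R = 0.226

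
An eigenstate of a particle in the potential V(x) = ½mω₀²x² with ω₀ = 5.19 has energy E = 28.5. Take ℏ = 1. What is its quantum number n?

n = 5

Invert E_n = (n + ½)ℏω₀: n = E/ℏω₀ − ½ = 4.991, so n = 5.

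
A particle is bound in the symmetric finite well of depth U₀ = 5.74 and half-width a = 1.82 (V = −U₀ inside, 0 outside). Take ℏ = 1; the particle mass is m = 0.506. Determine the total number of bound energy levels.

N = 3

The dimensionless depth is z₀ = a√(2mU₀)/ℏ = 1.82 × √(5.809) = 4.386.
The even/odd transcendental equations gain one root per π/2 in z₀, giving N = 1 + ⌊2z₀/π⌋ = 1 + ⌊2.793⌋ = 3.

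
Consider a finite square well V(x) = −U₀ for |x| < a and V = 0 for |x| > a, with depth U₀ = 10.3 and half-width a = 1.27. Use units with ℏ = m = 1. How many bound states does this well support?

Define the well-strength parameter z₀ = (a/ℏ)√(2mU₀) = 1.27 × √(2·1·10.3) = 5.764.
The even/odd transcendental equations gain one root per π/2 in z₀, giving N = 1 + ⌊2z₀/π⌋ = 1 + ⌊3.670⌋ = 4.

N = 4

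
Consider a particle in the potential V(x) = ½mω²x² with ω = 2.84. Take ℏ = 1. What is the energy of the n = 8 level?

The oscillator eigenvalues are E_n = ℏω(n + ½), so E_8 = 2.84 × 8.5 = 24.14.

E = 24.1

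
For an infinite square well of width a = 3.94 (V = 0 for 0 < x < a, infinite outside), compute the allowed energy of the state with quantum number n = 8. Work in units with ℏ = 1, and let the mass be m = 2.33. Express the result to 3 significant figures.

E = 8.73

The infinite-well eigenfunctions ψ_n = √(2/a) sin(nπx/a) vanish at both walls, giving E_n = n²π²ℏ²/(2ma²).
E_8 = 8² × π² / (2 × 2.33 × 3.94²) = 8.732.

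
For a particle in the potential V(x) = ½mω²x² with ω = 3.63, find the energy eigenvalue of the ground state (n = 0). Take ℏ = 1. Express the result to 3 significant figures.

The oscillator eigenvalues are E_n = ℏω(n + ½), so E_0 = 3.63 × 0.5 = 1.815.

E = 1.82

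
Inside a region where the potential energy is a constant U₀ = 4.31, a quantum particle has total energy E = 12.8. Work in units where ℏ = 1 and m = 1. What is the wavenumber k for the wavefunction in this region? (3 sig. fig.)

With E > U₀ the solution is oscillatory, ψ ∝ e^{±ikx} with k = √(2m(E − U₀))/ℏ.
k = √(2 × 1 × 8.49) = 4.121.

k = 4.12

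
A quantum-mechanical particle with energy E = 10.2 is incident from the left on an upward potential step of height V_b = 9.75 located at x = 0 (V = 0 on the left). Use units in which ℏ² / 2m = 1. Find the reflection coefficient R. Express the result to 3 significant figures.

R = 0.426

On each side the TISE gives plane waves with k = √(2m(E − V))/ℏ: k₁ = √(2·½·10.2) = 3.194, k₂ = √(2·½·0.45) = 0.6708.
Matching ψ and ψ′ at x = 0 gives r = (k₁ − k₂)/(k₁ + k₂), so R = r² = 0.4262 and T = 1 − R = 0.5738.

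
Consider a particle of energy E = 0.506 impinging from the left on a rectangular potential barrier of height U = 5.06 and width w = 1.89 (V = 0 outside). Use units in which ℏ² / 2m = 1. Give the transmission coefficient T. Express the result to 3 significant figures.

T = 0.000452

Since E < U the interior solution is evanescent with decay constant κ = √(2m(U − E))/ℏ = 2.134.
κw = 4.033, sinh(κw) = 28.21.
The exact tunnelling result is T⁻¹ = 1 + U² sinh²(κw) / [4E(U − E)] = 2212, so T = 0.000452.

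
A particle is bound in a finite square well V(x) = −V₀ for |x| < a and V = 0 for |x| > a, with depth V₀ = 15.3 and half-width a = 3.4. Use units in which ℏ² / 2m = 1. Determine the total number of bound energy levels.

The dimensionless depth is z₀ = a√(2mV₀)/ℏ = 3.4 × √(15.30) = 13.30.
The even/odd transcendental equations gain one root per π/2 in z₀, giving N = 1 + ⌊2z₀/π⌋ = 1 + ⌊8.467⌋ = 9.

N = 9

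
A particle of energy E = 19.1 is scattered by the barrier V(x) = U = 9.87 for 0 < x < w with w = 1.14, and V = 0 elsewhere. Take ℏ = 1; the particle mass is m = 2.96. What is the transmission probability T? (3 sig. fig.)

T = 0.911

E > U: inside the barrier k₂ = √(2m(E − U))/ℏ = 7.392, k₂w = 8.427.
Matching at both interfaces gives T⁻¹ = 1 + U² sin²(k₂w) / [4E(E − U)] = 1.098, hence T = 0.911.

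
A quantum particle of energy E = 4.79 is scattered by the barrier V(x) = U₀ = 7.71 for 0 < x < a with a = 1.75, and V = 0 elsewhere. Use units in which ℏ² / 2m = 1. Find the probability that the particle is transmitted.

E < U₀: inside the barrier ψ ∝ e^{±κx} with κ = √(2m(U₀ − E))/ℏ = 1.709.
κa = 2.990, sinh(κa) = 9.922.
Matching ψ, ψ′ at both faces gives T = [1 + U₀² sinh²(κa) / (4E(U₀ − E))]⁻¹ = 1/105.6 = 0.00947.

T = 0.00947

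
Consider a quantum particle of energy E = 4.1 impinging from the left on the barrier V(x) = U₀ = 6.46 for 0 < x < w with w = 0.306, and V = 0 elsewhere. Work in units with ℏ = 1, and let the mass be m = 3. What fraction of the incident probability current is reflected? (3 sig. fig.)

E < U₀: inside the barrier ψ ∝ e^{±κx} with κ = √(2m(U₀ − E))/ℏ = 3.763.
κw = 1.151, sinh(κw) = 1.423.
The exact tunnelling result is T⁻¹ = 1 + U₀² sinh²(κw) / [4E(U₀ − E)] = 3.184, so T = 0.314.
R = 1 − T = 0.686.

R = 0.686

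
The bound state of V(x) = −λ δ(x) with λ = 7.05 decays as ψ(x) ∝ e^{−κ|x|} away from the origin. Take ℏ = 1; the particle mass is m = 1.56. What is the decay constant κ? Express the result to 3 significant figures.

Integrating the TISE across x = 0 gives the cusp condition ψ'(0⁺) − ψ'(0⁻) = −(2mλ/ℏ²)ψ(0).
With ψ ∝ e^{−κ|x|} this yields −2κ = −2mλ/ℏ², so κ = mλ/ℏ² = 11.00.

κ = 11.0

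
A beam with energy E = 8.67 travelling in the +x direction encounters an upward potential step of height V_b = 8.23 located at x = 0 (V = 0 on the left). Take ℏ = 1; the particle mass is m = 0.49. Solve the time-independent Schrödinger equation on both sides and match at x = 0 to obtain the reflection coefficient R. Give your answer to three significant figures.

R = 0.400

The wavenumbers are k₁ = √(2mE)/ℏ = 2.915 on the left and k₂ = √(2m(E − V_b))/ℏ = 0.6567 on the right.
Continuity of ψ and ψ′ at the step yields the reflection amplitude r = (k₁ − k₂)/(k₁ + k₂) = 0.6323; thus R = |r|² = 0.3998, T = 0.6002.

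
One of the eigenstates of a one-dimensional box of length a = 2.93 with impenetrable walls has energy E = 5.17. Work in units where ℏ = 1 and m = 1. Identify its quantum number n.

From E_n = n²π²ℏ²/(2ma²) invert to n = √(2ma²E)/(πℏ).
n = (2.93/π) × √(2 × 1 × 5.17) = 2.999 → n = 3.

n = 3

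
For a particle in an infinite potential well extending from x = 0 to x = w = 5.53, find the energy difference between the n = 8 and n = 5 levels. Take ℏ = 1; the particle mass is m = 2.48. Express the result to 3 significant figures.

ΔE = 2.54

E_n = n²π²ℏ²/(2mw²), so ΔE = (8² − 5²) π²ℏ²/(2mw²).
ΔE = 39 × π² / (2 × 2.48 × 5.53²) = 2.538.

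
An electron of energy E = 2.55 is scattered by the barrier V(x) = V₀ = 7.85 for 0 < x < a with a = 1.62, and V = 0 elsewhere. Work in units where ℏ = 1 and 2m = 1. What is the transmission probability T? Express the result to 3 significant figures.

E < V₀: inside the barrier ψ ∝ e^{±κx} with κ = √(2m(V₀ − E))/ℏ = 2.302.
κa = 3.730, sinh(κa) = 20.82.
The exact tunnelling result is T⁻¹ = 1 + V₀² sinh²(κa) / [4E(V₀ − E)] = 495.0, so T = 0.00202.

T = 0.00202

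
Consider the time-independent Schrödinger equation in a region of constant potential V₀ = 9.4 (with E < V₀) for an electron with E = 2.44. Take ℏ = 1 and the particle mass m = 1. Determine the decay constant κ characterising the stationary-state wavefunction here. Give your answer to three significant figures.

κ = 3.73

Since E < V₀ the TISE in this region is ψ'' = κ²ψ with κ = √(2m(V₀ − E))/ℏ.
κ = √(2 × 1 × 6.96) = 3.731.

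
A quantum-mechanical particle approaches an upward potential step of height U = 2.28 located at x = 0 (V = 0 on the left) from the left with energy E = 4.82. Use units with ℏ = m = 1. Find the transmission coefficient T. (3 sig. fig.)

On each side the TISE gives plane waves with k = √(2m(E − V))/ℏ: k₁ = √(2·1·4.82) = 3.105, k₂ = √(2·1·2.54) = 2.254.
Matching ψ and ψ′ at x = 0 gives r = (k₁ − k₂)/(k₁ + k₂), so R = r² = 0.02522 and T = 1 − R = 0.9748.

T = 0.975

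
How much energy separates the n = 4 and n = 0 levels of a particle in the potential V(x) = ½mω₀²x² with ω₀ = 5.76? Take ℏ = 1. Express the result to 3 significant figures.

E_n = ℏω₀(n + ½), so ΔE = (4 − 0) ℏω₀ = 4 × 5.76 = 23.04.

ΔE = 23.0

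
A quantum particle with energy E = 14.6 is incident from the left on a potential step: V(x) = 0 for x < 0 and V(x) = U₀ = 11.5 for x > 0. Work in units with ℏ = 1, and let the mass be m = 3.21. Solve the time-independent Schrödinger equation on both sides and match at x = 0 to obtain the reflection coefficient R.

The wavenumbers are k₁ = √(2mE)/ℏ = 9.682 on the left and k₂ = √(2m(E − U₀))/ℏ = 4.461 on the right.
Matching ψ and ψ′ at x = 0 gives r = (k₁ − k₂)/(k₁ + k₂), so R = r² = 0.1363 and T = 1 − R = 0.8637.

R = 0.136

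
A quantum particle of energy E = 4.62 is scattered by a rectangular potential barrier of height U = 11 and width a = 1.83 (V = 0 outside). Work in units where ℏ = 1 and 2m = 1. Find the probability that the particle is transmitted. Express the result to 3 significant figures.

E < U: inside the barrier ψ ∝ e^{±κx} with κ = √(2m(U − E))/ℏ = 2.526.
κa = 4.622, sinh(κa) = 50.86.
The exact tunnelling result is T⁻¹ = 1 + U² sinh²(κa) / [4E(U − E)] = 2656, so T = 0.000377.

T = 0.000377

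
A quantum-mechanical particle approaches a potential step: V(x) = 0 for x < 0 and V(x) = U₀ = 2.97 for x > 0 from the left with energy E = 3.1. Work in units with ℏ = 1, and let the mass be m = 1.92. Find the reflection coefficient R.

The wavenumbers are k₁ = √(2mE)/ℏ = 3.450 on the left and k₂ = √(2m(E − U₀))/ℏ = 0.7065 on the right.
Matching ψ and ψ′ at x = 0 gives r = (k₁ − k₂)/(k₁ + k₂), so R = r² = 0.4357 and T = 1 − R = 0.5643.

R = 0.436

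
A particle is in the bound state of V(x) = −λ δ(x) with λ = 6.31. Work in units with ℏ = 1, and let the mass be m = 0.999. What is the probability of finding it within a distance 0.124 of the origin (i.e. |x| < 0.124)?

P = 0.791

The normalised bound state is ψ = √κ e^{−κ|x|} with κ = mλ/ℏ² = 6.304.
P(|x| < d) = ∫_{−d}^{d} κ e^{−2κ|x|} dx = 1 − e^{−2κd} = 1 − e^{−1.563} = 0.7906.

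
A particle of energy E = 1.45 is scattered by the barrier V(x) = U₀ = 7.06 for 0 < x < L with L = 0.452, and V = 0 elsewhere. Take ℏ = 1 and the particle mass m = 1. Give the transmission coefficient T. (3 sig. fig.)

T = 0.122

Since E < U₀ the interior solution is evanescent with decay constant κ = √(2m(U₀ − E))/ℏ = 3.350.
κL = 1.514, sinh(κL) = 2.162.
The exact tunnelling result is T⁻¹ = 1 + U₀² sinh²(κL) / [4E(U₀ − E)] = 8.164, so T = 0.122.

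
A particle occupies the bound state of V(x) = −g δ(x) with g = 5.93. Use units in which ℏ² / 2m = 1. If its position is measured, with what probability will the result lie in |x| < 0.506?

P = 0.950

The normalised bound state is ψ = √κ e^{−κ|x|} with κ = mg/ℏ² = 2.965.
P(|x| < d) = ∫_{−d}^{d} κ e^{−2κ|x|} dx = 1 − e^{−2κd} = 1 − e^{−3.001} = 0.9502.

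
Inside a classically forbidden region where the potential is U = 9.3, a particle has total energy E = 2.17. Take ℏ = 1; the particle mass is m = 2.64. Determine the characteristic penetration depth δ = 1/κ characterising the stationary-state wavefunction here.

Since E < U the TISE in this region is ψ'' = κ²ψ with κ = √(2m(U − E))/ℏ.
κ = √(2 × 2.64 × 7.13) = 6.136. The penetration depth is δ = 1/κ = 0.163.

δ = 0.163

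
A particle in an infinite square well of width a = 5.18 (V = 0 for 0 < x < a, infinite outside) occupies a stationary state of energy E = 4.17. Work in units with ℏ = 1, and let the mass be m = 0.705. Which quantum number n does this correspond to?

n = 4

For an infinite well E_n = n²π²ℏ²/(2ma²), so n = (a/πℏ)√(2mE).
n = (5.18/π) × √(2 × 0.705 × 4.17) = 3.998 → n = 4.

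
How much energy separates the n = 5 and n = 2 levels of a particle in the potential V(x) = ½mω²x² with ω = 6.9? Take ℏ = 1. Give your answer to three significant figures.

E_n = ℏω(n + ½), so ΔE = (5 − 2) ℏω = 3 × 6.9 = 20.70.

ΔE = 20.7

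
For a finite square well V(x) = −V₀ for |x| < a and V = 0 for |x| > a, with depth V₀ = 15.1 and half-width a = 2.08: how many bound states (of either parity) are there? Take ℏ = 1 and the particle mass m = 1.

Define the well-strength parameter z₀ = (a/ℏ)√(2mV₀) = 2.08 × √(2·1·15.1) = 11.43.
A new bound state (alternating even/odd) appears each time z₀ passes a multiple of π/2, so N = ⌊2z₀/π⌋ + 1 = ⌊7.277⌋ + 1 = 8.

N = 8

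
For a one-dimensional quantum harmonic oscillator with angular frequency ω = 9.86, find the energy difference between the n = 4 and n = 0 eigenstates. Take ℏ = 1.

ΔE = 39.4

E_n = ℏω(n + ½), so ΔE = (4 − 0) ℏω = 4 × 9.86 = 39.44.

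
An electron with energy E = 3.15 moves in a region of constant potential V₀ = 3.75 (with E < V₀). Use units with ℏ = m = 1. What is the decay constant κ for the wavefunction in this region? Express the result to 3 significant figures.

Since E < V₀ the TISE in this region is ψ'' = κ²ψ with κ = √(2m(V₀ − E))/ℏ.
κ = √(2 × 1 × 0.6) = 1.095.

κ = 1.10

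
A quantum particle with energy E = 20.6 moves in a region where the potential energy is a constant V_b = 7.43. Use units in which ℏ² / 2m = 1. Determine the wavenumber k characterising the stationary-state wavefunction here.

k = 3.63

With E > V_b the solution is oscillatory, ψ ∝ e^{±ikx} with k = √(2m(E − V_b))/ℏ.
k = √(2 × 0.5 × 13.17) = 3.629.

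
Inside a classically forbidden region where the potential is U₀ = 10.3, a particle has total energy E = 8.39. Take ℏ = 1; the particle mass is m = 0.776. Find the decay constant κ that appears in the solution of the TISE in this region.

Since E < U₀ the TISE in this region is ψ'' = κ²ψ with κ = √(2m(U₀ − E))/ℏ.
κ = √(2 × 0.776 × 1.91) = 1.722.

κ = 1.72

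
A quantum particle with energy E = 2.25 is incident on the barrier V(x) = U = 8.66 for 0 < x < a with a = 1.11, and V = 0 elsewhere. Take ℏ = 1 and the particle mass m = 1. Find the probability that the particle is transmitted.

T = 0.00109

Since E < U the interior solution is evanescent with decay constant κ = √(2m(U − E))/ℏ = 3.581.
κa = 3.974, sinh(κa) = 26.60.
The exact tunnelling result is T⁻¹ = 1 + U² sinh²(κa) / [4E(U − E)] = 920.7, so T = 0.00109.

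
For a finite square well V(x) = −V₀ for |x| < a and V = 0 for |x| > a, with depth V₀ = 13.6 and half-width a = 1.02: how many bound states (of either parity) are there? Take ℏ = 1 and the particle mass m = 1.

N = 4

Define the well-strength parameter z₀ = (a/ℏ)√(2mV₀) = 1.02 × √(2·1·13.6) = 5.320.
A new bound state (alternating even/odd) appears each time z₀ passes a multiple of π/2, so N = ⌊2z₀/π⌋ + 1 = ⌊3.387⌋ + 1 = 4.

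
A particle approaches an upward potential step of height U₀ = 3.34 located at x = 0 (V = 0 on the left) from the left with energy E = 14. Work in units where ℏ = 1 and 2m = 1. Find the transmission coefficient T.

T = 0.995

The wavenumbers are k₁ = √(2mE)/ℏ = 3.742 on the left and k₂ = √(2m(E − U₀))/ℏ = 3.265 on the right.
Matching ψ and ψ′ at x = 0 gives r = (k₁ − k₂)/(k₁ + k₂), so R = r² = 0.004629 and T = 1 − R = 0.9954.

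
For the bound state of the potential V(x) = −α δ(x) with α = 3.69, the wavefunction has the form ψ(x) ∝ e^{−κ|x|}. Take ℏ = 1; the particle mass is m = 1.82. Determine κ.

κ = 6.72

Integrating the TISE across x = 0 gives the cusp condition ψ'(0⁺) − ψ'(0⁻) = −(2mα/ℏ²)ψ(0).
With ψ ∝ e^{−κ|x|} this yields −2κ = −2mα/ℏ², so κ = mα/ℏ² = 6.716.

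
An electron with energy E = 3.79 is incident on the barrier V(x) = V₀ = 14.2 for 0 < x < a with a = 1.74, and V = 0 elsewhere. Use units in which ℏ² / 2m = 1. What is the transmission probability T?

Since E < V₀ the interior solution is evanescent with decay constant κ = √(2m(V₀ − E))/ℏ = 3.226.
κa = 5.614, sinh(κa) = 137.1.
Matching ψ, ψ′ at both faces gives T = [1 + V₀² sinh²(κa) / (4E(V₀ − E))]⁻¹ = 1/24020 = 0.0000416.

T = 0.0000416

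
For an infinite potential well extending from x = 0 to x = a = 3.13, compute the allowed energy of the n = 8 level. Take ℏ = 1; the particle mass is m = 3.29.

E = 9.80

Requiring ψ(0) = ψ(a) = 0 quantises k = nπ/a, hence E_n = ℏ²k²/2m = n²π²ℏ²/(2ma²).
E_8 = 8² × π² / (2 × 3.29 × 3.13²) = 9.799.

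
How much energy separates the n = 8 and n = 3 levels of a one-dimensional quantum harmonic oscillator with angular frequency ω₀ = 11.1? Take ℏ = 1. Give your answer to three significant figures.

E_n = ℏω₀(n + ½), so ΔE = (8 − 3) ℏω₀ = 5 × 11.1 = 55.50.

ΔE = 55.5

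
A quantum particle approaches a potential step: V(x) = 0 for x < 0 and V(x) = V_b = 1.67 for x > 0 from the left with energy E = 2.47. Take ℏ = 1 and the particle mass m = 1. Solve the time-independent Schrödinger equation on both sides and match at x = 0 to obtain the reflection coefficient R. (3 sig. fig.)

R = 0.0754

On each side the TISE gives plane waves with k = √(2m(E − V))/ℏ: k₁ = √(2·1·2.47) = 2.223, k₂ = √(2·1·0.8) = 1.265.
Matching ψ and ψ′ at x = 0 gives r = (k₁ − k₂)/(k₁ + k₂), so R = r² = 0.07541 and T = 1 − R = 0.9246.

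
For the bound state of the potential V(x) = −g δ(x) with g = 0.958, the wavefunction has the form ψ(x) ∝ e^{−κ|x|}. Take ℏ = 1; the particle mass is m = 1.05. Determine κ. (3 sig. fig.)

κ = 1.01

Integrate −(ℏ²/2m)ψ'' − gδ(x)ψ = Eψ from −ε to +ε: the ψ'' term gives ψ'(0⁺) − ψ'(0⁻) and the δ term gives −(2mg/ℏ²)ψ(0).
With ψ ∝ e^{−κ|x|} this yields −2κ = −2mg/ℏ², so κ = mg/ℏ² = 1.006.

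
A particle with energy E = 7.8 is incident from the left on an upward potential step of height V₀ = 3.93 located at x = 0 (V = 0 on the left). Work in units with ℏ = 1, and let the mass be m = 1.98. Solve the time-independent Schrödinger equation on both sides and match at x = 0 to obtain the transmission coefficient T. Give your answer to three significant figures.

The wavenumbers are k₁ = √(2mE)/ℏ = 5.558 on the left and k₂ = √(2m(E − V₀))/ℏ = 3.915 on the right.
Matching ψ and ψ′ at x = 0 gives r = (k₁ − k₂)/(k₁ + k₂), so R = r² = 0.03008 and T = 1 − R = 0.9699.

T = 0.970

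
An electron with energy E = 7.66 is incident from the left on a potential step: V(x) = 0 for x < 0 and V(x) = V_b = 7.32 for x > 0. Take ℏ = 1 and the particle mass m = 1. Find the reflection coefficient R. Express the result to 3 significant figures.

The wavenumbers are k₁ = √(2mE)/ℏ = 3.914 on the left and k₂ = √(2m(E − V_b))/ℏ = 0.8246 on the right.
Matching ψ and ψ′ at x = 0 gives r = (k₁ − k₂)/(k₁ + k₂), so R = r² = 0.4251 and T = 1 − R = 0.5749.

R = 0.425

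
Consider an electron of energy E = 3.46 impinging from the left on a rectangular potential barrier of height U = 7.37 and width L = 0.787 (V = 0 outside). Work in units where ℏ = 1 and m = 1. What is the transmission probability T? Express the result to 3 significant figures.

E < U: inside the barrier ψ ∝ e^{±κx} with κ = √(2m(U − E))/ℏ = 2.796.
κL = 2.201, sinh(κL) = 4.461.
The exact tunnelling result is T⁻¹ = 1 + U² sinh²(κL) / [4E(U − E)] = 20.97, so T = 0.0477.

T = 0.0477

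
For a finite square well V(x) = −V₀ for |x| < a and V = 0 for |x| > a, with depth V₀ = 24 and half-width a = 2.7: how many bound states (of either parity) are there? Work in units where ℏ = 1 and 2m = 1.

N = 9

The dimensionless depth is z₀ = a√(2mV₀)/ℏ = 2.7 × √(24.00) = 13.23.
The even/odd transcendental equations gain one root per π/2 in z₀, giving N = 1 + ⌊2z₀/π⌋ = 1 + ⌊8.421⌋ = 9.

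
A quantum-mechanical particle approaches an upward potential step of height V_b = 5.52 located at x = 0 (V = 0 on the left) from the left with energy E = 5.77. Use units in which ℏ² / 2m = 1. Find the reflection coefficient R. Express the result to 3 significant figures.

The wavenumbers are k₁ = √(2mE)/ℏ = 2.402 on the left and k₂ = √(2m(E − V_b))/ℏ = 0.5000 on the right.
Continuity of ψ and ψ′ at the step yields the reflection amplitude r = (k₁ − k₂)/(k₁ + k₂) = 0.6554; thus R = |r|² = 0.4296, T = 0.5704.

R = 0.430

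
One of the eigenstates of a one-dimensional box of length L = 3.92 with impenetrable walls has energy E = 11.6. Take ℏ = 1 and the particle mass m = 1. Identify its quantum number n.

For an infinite well E_n = n²π²ℏ²/(2mL²), so n = (L/πℏ)√(2mE).
n = (3.92/π) × √(2 × 1 × 11.6) = 6.010 → n = 6.

n = 6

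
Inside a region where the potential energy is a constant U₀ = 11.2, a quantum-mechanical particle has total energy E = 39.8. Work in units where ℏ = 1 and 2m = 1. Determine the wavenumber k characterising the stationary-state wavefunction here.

k = 5.35

With E > U₀ the solution is oscillatory, ψ ∝ e^{±ikx} with k = √(2m(E − U₀))/ℏ.
k = √(2 × 0.5 × 28.6) = 5.348.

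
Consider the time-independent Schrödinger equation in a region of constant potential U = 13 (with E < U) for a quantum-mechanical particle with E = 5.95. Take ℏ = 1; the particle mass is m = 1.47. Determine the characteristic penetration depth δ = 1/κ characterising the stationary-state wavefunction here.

Since E < U the TISE in this region is ψ'' = κ²ψ with κ = √(2m(U − E))/ℏ.
κ = √(2 × 1.47 × 7.05) = 4.553. The penetration depth is δ = 1/κ = 0.220.

δ = 0.220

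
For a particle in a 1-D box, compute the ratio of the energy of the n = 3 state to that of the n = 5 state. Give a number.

0.36

E_n = n²π²ℏ²/(2mL²) so the ratio is n₂²/n₁² = 9/25 = 0.36.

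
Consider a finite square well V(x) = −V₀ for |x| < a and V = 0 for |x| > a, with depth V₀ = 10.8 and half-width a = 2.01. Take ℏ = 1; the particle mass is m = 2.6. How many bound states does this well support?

N = 10

Define the well-strength parameter z₀ = (a/ℏ)√(2mV₀) = 2.01 × √(2·2.6·10.8) = 15.06.
A new bound state (alternating even/odd) appears each time z₀ passes a multiple of π/2, so N = ⌊2z₀/π⌋ + 1 = ⌊9.589⌋ + 1 = 10.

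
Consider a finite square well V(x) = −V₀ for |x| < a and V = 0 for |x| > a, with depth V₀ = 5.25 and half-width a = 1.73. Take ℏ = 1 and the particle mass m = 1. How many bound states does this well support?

N = 4

Define the well-strength parameter z₀ = (a/ℏ)√(2mV₀) = 1.73 × √(2·1·5.25) = 5.606.
The even/odd transcendental equations gain one root per π/2 in z₀, giving N = 1 + ⌊2z₀/π⌋ = 1 + ⌊3.569⌋ = 4.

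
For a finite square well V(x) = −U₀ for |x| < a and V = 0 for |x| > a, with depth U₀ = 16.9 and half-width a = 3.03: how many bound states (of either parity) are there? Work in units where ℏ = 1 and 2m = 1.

N = 8

Define the well-strength parameter z₀ = (a/ℏ)√(2mU₀) = 3.03 × √(2·0.5·16.9) = 12.46.
A new bound state (alternating even/odd) appears each time z₀ passes a multiple of π/2, so N = ⌊2z₀/π⌋ + 1 = ⌊7.930⌋ + 1 = 8.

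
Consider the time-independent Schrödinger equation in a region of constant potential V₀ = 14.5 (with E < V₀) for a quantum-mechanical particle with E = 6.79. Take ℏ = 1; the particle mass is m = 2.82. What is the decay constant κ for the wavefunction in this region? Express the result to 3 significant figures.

κ = 6.59

Since E < V₀ the TISE in this region is ψ'' = κ²ψ with κ = √(2m(V₀ − E))/ℏ.
κ = √(2 × 2.82 × 7.71) = 6.594.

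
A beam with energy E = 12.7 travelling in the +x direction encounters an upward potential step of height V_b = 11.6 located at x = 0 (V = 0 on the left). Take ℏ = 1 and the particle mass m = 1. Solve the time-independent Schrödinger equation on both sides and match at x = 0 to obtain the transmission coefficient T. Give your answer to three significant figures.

T = 0.703

The wavenumbers are k₁ = √(2mE)/ℏ = 5.040 on the left and k₂ = √(2m(E − V_b))/ℏ = 1.483 on the right.
Matching ψ and ψ′ at x = 0 gives r = (k₁ − k₂)/(k₁ + k₂), so R = r² = 0.2973 and T = 1 − R = 0.7027.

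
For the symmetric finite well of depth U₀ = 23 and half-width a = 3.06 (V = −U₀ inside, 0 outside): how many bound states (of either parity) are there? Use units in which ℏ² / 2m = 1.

N = 10

Define the well-strength parameter z₀ = (a/ℏ)√(2mU₀) = 3.06 × √(2·0.5·23) = 14.68.
The even/odd transcendental equations gain one root per π/2 in z₀, giving N = 1 + ⌊2z₀/π⌋ = 1 + ⌊9.343⌋ = 10.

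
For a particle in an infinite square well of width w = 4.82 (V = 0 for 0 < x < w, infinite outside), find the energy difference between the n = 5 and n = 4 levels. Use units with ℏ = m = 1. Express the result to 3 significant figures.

E_n = n²π²ℏ²/(2mw²), so ΔE = (5² − 4²) π²ℏ²/(2mw²).
ΔE = 9 × π² / (2 × 1 × 4.82²) = 1.912.

ΔE = 1.91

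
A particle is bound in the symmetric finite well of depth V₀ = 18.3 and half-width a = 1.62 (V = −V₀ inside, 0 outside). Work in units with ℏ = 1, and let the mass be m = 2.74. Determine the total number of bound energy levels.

N = 11

Define the well-strength parameter z₀ = (a/ℏ)√(2mV₀) = 1.62 × √(2·2.74·18.3) = 16.22.
The even/odd transcendental equations gain one root per π/2 in z₀, giving N = 1 + ⌊2z₀/π⌋ = 1 + ⌊10.33⌋ = 11.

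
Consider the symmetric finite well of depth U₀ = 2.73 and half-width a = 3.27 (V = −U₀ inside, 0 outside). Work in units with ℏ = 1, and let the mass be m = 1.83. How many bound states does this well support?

N = 7

Define the well-strength parameter z₀ = (a/ℏ)√(2mU₀) = 3.27 × √(2·1.83·2.73) = 10.34.
A new bound state (alternating even/odd) appears each time z₀ passes a multiple of π/2, so N = ⌊2z₀/π⌋ + 1 = ⌊6.580⌋ + 1 = 7.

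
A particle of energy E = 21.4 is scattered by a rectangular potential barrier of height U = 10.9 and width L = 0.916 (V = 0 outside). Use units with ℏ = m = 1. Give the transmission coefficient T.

E > U: inside the barrier k₂ = √(2m(E − U))/ℏ = 4.583, k₂L = 4.198.
T = [1 + U² sin²(k₂L) / (4E(E − U))]⁻¹ = 1/1.100 = 0.909.

T = 0.909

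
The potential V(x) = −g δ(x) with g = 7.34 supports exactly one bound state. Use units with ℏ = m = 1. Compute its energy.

E = -26.9

For x ≠ 0 the bound state is ψ ∝ e^{−κ|x|}; integrating the TISE across the delta gives the cusp condition 2κ = 2mg/ℏ², so κ = 7.340.
Then E = −ℏ²κ²/(2m) = −mg²/(2ℏ²) = -26.94.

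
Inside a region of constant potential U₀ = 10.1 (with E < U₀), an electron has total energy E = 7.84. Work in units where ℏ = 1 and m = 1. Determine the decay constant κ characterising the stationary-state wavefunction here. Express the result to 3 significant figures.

Since E < U₀ the TISE in this region is ψ'' = κ²ψ with κ = √(2m(U₀ − E))/ℏ.
κ = √(2 × 1 × 2.26) = 2.126.

κ = 2.13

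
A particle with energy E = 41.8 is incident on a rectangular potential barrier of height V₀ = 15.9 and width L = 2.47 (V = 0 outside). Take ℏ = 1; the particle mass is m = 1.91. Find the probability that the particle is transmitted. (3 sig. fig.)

T = 0.984

Above the barrier the interior wavenumber is k₂ = √(2m(E − V₀))/ℏ = 9.947, giving phase k₂L = 24.57.
Matching at both interfaces gives T⁻¹ = 1 + V₀² sin²(k₂L) / [4E(E − V₀)] = 1.017, hence T = 0.984.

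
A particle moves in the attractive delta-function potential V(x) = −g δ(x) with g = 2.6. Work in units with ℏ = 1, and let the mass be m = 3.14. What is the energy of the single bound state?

E = -10.6

The bound state is ψ(x) = √κ e^{−κ|x|}. The derivative jump ψ'(0⁺) − ψ'(0⁻) = −(2mg/ℏ²)ψ(0) fixes κ = mg/ℏ² = 8.164.
Then E = −ℏ²κ²/(2m) = −mg²/(2ℏ²) = -10.61.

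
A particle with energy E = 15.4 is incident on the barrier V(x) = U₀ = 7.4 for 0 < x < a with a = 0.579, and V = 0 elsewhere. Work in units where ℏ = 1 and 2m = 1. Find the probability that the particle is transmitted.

T = 0.900

E > U₀: inside the barrier k₂ = √(2m(E − U₀))/ℏ = 2.828, k₂a = 1.638.
T = [1 + U₀² sin²(k₂a) / (4E(E − U₀))]⁻¹ = 1/1.111 = 0.900.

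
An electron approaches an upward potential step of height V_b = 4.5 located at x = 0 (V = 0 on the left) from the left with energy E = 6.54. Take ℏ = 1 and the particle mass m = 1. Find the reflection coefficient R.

The wavenumbers are k₁ = √(2mE)/ℏ = 3.617 on the left and k₂ = √(2m(E − V_b))/ℏ = 2.020 on the right.
Continuity of ψ and ψ′ at the step yields the reflection amplitude r = (k₁ − k₂)/(k₁ + k₂) = 0.2833; thus R = |r|² = 0.08025, T = 0.9198.

R = 0.0802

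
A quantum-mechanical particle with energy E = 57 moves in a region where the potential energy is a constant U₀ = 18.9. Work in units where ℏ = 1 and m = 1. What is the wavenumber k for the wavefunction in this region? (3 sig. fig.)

k = 8.73

With E > U₀ the solution is oscillatory, ψ ∝ e^{±ikx} with k = √(2m(E − U₀))/ℏ.
k = √(2 × 1 × 38.1) = 8.729.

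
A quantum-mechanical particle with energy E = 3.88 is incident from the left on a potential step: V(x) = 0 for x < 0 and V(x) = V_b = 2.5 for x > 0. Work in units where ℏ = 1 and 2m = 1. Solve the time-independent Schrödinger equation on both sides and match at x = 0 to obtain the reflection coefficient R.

R = 0.0639

The wavenumbers are k₁ = √(2mE)/ℏ = 1.970 on the left and k₂ = √(2m(E − V_b))/ℏ = 1.175 on the right.
Continuity of ψ and ψ′ at the step yields the reflection amplitude r = (k₁ − k₂)/(k₁ + k₂) = 0.2528; thus R = |r|² = 0.06392, T = 0.9361.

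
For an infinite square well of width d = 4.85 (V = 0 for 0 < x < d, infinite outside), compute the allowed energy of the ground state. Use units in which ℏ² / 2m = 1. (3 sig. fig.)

The infinite-well eigenfunctions ψ_n = √(2/d) sin(nπx/d) vanish at both walls, giving E_n = n²π²ℏ²/(2md²).
E_1 = 1² × π² / (2 × 0.5 × 4.85²) = 0.4196.

E = 0.420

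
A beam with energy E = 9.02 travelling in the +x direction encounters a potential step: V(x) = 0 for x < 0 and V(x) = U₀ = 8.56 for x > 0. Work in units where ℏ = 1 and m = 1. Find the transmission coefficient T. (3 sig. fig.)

T = 0.601

The wavenumbers are k₁ = √(2mE)/ℏ = 4.247 on the left and k₂ = √(2m(E − U₀))/ℏ = 0.9592 on the right.
Matching ψ and ψ′ at x = 0 gives r = (k₁ − k₂)/(k₁ + k₂), so R = r² = 0.3989 and T = 1 − R = 0.6011.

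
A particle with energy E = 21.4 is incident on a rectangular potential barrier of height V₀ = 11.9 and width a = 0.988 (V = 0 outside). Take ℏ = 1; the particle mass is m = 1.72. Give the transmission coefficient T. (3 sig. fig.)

T = 0.942

Above the barrier the interior wavenumber is k₂ = √(2m(E − V₀))/ℏ = 5.717, giving phase k₂a = 5.648.
T = [1 + V₀² sin²(k₂a) / (4E(E − V₀))]⁻¹ = 1/1.061 = 0.942.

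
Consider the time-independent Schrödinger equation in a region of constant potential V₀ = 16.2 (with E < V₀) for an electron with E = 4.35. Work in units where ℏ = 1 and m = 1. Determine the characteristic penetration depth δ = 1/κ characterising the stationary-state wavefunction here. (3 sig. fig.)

δ = 0.205

Since E < V₀ the TISE in this region is ψ'' = κ²ψ with κ = √(2m(V₀ − E))/ℏ.
κ = √(2 × 1 × 11.85) = 4.868. The penetration depth is δ = 1/κ = 0.205.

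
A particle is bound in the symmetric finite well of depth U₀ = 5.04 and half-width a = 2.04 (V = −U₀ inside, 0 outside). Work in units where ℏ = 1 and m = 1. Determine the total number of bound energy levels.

N = 5

Define the well-strength parameter z₀ = (a/ℏ)√(2mU₀) = 2.04 × √(2·1·5.04) = 6.477.
The even/odd transcendental equations gain one root per π/2 in z₀, giving N = 1 + ⌊2z₀/π⌋ = 1 + ⌊4.123⌋ = 5.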